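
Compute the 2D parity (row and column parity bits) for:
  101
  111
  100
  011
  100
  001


Row parities: 011011
Column parities: 000

Row P: 011011, Col P: 000, Corner: 0


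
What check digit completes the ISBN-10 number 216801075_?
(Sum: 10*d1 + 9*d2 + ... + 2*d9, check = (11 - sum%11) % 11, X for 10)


Weighted sum: 169
169 mod 11 = 4

Check digit: 7


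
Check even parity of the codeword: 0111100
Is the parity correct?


Number of 1s: 4

Yes, parity is correct (4 ones)


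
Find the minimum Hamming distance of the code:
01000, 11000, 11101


Comparing all pairs, minimum distance: 1
Can detect 0 errors, correct 0 errors

1


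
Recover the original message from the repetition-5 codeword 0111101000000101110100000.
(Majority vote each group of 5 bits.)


Groups: 01111, 01000, 00010, 11101, 00000
Majority votes: 10010

10010


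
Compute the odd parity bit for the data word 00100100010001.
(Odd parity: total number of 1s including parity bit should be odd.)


Number of 1s in data: 4
Parity bit: 1

1


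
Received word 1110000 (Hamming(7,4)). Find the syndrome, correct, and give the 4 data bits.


Syndrome = 0: no error detected

Data: 1000 (no errors)


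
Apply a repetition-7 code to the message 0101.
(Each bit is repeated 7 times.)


Each bit -> 7 copies

0000000111111100000001111111


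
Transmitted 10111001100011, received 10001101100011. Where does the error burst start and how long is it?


XOR: 00110100000000

Burst at position 2, length 4


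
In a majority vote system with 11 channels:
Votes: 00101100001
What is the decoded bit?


Ones: 4 out of 11
Threshold: 6

0 (4/11 voted 1)


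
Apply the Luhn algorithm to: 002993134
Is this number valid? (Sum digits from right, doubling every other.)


Luhn sum = 37
37 mod 10 = 7

Invalid (Luhn sum mod 10 = 7)


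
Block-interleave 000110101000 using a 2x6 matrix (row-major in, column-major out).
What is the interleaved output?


Matrix:
  000110
  101000
Read columns: 010001101000

010001101000


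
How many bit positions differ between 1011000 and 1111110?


XOR: 0100110
Count of 1s: 3

3


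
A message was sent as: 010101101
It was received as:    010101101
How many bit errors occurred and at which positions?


XOR: 000000000

0 errors (received matches sent)


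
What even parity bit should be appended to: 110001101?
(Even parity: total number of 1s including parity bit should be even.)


Number of 1s in data: 5
Parity bit: 1

1


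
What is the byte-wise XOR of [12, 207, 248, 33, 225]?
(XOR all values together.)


XOR chain: 12 ^ 207 ^ 248 ^ 33 ^ 225 = 251

251


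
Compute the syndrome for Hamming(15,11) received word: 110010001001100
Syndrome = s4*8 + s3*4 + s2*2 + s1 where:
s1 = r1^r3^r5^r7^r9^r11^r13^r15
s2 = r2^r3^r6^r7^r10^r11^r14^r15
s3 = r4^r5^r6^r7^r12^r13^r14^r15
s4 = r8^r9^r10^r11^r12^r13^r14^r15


s1=0, s2=1, s3=1, s4=1

Syndrome = 14 (error at position 14)


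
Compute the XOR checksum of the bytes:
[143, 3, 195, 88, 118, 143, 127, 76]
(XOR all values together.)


XOR chain: 143 ^ 3 ^ 195 ^ 88 ^ 118 ^ 143 ^ 127 ^ 76 = 221

221


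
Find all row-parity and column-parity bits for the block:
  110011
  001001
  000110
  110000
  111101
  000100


Row parities: 000011
Column parities: 110101

Row P: 000011, Col P: 110101, Corner: 0


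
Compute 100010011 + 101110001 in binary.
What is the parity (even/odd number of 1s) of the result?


100010011 = 275
101110001 = 369
Sum = 644 = 1010000100
1s count = 3

odd parity (3 ones in 1010000100)


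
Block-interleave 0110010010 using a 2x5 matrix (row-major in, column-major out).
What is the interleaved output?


Matrix:
  01100
  10010
Read columns: 0110100100

0110100100


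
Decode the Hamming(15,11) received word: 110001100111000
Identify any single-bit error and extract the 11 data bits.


Syndrome = 15: error at position 15

Data: 00110111001 (corrected bit 15)


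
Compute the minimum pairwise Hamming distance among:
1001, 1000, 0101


Comparing all pairs, minimum distance: 1
Can detect 0 errors, correct 0 errors

1


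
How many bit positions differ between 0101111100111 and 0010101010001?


XOR: 0111010110110
Count of 1s: 8

8


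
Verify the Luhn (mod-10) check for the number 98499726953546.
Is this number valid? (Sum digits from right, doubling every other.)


Luhn sum = 99
99 mod 10 = 9

Invalid (Luhn sum mod 10 = 9)


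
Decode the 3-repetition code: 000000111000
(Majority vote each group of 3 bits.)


Groups: 000, 000, 111, 000
Majority votes: 0010

0010


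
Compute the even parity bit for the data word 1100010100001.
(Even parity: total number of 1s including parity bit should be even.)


Number of 1s in data: 5
Parity bit: 1

1


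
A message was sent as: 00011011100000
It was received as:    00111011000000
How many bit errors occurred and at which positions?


XOR: 00100000100000

2 error(s) at position(s): 2, 8


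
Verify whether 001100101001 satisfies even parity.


Number of 1s: 5

No, parity error (5 ones)


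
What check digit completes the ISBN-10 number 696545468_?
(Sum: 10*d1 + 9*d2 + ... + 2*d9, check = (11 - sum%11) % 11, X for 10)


Weighted sum: 323
323 mod 11 = 4

Check digit: 7


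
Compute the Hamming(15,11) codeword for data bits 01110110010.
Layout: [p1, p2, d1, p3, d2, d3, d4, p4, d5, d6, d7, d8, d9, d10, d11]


Parity bits: p1=1, p2=1, p3=0, p4=1

110011110110010


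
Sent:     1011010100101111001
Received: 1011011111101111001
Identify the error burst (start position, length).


XOR: 0000001011000000000

Burst at position 6, length 4


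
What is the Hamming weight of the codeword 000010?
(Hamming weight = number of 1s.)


Counting 1s in 000010

1


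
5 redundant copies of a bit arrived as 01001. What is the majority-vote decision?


Ones: 2 out of 5
Threshold: 3

0 (2/5 voted 1)


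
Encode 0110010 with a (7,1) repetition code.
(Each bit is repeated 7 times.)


Each bit -> 7 copies

0000000111111111111110000000000000011111110000000


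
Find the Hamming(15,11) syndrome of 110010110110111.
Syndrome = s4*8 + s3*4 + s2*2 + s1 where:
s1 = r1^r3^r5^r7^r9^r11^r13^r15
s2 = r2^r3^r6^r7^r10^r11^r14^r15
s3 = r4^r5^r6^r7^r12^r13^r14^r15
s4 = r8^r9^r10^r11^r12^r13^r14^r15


s1=0, s2=0, s3=1, s4=0

Syndrome = 4 (error at position 4)


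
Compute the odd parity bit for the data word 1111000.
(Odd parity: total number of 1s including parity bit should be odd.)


Number of 1s in data: 4
Parity bit: 1

1


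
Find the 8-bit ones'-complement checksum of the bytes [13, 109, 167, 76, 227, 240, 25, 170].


Sum = 1027 mod 256 = 3
Complement = 252

252


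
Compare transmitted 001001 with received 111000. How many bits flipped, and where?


XOR: 110001

3 error(s) at position(s): 0, 1, 5


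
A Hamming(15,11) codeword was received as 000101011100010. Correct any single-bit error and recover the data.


Syndrome = 7: error at position 7

Data: 00111100010 (corrected bit 7)


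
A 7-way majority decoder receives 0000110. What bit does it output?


Ones: 2 out of 7
Threshold: 4

0 (2/7 voted 1)


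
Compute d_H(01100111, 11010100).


XOR: 10110011
Count of 1s: 5

5


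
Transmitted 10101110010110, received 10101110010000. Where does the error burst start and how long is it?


XOR: 00000000000110

Burst at position 11, length 2


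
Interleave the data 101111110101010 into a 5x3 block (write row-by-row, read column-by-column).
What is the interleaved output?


Matrix:
  101
  111
  110
  101
  010
Read columns: 111100110111010

111100110111010


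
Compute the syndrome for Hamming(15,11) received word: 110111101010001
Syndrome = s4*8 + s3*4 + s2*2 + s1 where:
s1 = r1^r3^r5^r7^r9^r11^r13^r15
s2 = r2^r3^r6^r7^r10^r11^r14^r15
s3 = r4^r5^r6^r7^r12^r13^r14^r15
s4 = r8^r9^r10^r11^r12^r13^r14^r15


s1=0, s2=1, s3=1, s4=1

Syndrome = 14 (error at position 14)


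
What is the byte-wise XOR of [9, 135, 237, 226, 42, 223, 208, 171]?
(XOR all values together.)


XOR chain: 9 ^ 135 ^ 237 ^ 226 ^ 42 ^ 223 ^ 208 ^ 171 = 15

15


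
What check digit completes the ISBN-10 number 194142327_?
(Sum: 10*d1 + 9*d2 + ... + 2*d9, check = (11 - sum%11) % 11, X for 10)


Weighted sum: 196
196 mod 11 = 9

Check digit: 2


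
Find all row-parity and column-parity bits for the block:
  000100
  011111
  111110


Row parities: 111
Column parities: 100101

Row P: 111, Col P: 100101, Corner: 1


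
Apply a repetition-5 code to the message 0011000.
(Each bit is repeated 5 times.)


Each bit -> 5 copies

00000000001111111111000000000000000


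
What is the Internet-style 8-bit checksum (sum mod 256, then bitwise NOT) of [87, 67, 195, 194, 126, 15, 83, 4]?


Sum = 771 mod 256 = 3
Complement = 252

252


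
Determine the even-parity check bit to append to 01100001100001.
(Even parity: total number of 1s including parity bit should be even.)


Number of 1s in data: 5
Parity bit: 1

1


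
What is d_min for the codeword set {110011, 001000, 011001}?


Comparing all pairs, minimum distance: 2
Can detect 1 errors, correct 0 errors

2


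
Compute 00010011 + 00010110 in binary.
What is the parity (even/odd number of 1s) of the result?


00010011 = 19
00010110 = 22
Sum = 41 = 101001
1s count = 3

odd parity (3 ones in 101001)


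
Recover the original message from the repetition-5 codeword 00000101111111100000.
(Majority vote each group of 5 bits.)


Groups: 00000, 10111, 11111, 00000
Majority votes: 0110

0110


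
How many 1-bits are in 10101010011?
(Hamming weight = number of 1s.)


Counting 1s in 10101010011

6


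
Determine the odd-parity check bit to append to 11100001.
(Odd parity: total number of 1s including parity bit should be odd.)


Number of 1s in data: 4
Parity bit: 1

1


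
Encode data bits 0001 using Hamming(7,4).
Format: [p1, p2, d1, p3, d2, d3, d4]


Parity bits: p1=1, p2=1, p3=1

1101001


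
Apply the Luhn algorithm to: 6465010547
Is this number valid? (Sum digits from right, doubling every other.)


Luhn sum = 36
36 mod 10 = 6

Invalid (Luhn sum mod 10 = 6)


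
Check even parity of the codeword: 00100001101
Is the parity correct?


Number of 1s: 4

Yes, parity is correct (4 ones)


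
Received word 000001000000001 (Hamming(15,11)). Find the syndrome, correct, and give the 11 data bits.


Syndrome = 9: error at position 9

Data: 00101000001 (corrected bit 9)


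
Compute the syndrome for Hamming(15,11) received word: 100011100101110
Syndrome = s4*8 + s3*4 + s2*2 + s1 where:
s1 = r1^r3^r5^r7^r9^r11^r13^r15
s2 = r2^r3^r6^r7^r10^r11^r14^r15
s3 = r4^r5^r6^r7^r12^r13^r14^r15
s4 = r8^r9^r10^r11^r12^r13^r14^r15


s1=0, s2=0, s3=0, s4=0

Syndrome = 0 (no error)


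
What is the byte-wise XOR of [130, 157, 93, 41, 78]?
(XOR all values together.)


XOR chain: 130 ^ 157 ^ 93 ^ 41 ^ 78 = 37

37


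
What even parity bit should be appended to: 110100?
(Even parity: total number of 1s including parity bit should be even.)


Number of 1s in data: 3
Parity bit: 1

1


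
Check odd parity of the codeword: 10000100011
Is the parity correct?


Number of 1s: 4

No, parity error (4 ones)


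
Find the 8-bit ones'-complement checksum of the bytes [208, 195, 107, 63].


Sum = 573 mod 256 = 61
Complement = 194

194


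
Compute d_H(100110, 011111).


XOR: 111001
Count of 1s: 4

4


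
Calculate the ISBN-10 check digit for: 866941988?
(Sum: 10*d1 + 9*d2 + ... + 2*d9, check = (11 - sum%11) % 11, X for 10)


Weighted sum: 350
350 mod 11 = 9

Check digit: 2


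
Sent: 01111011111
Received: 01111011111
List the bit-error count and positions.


XOR: 00000000000

0 errors (received matches sent)


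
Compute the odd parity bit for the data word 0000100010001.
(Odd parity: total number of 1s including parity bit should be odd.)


Number of 1s in data: 3
Parity bit: 0

0


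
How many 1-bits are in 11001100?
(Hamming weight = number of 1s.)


Counting 1s in 11001100

4


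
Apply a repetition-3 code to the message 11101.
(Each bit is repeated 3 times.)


Each bit -> 3 copies

111111111000111


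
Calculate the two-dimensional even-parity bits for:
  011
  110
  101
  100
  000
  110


Row parities: 000100
Column parities: 010

Row P: 000100, Col P: 010, Corner: 1


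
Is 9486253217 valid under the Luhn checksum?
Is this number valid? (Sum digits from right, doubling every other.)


Luhn sum = 52
52 mod 10 = 2

Invalid (Luhn sum mod 10 = 2)


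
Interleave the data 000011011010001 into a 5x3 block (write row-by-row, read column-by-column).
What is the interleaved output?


Matrix:
  000
  011
  011
  010
  001
Read columns: 000000111001101

000000111001101


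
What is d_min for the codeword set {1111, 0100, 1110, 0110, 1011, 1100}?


Comparing all pairs, minimum distance: 1
Can detect 0 errors, correct 0 errors

1


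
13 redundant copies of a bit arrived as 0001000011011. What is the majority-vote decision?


Ones: 5 out of 13
Threshold: 7

0 (5/13 voted 1)


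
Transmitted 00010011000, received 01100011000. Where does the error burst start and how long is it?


XOR: 01110000000

Burst at position 1, length 3


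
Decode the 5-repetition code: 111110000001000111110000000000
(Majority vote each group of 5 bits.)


Groups: 11111, 00000, 01000, 11111, 00000, 00000
Majority votes: 100100

100100


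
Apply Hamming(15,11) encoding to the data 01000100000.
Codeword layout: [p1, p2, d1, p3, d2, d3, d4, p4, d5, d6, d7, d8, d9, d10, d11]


Parity bits: p1=1, p2=1, p3=1, p4=1

110110010100000


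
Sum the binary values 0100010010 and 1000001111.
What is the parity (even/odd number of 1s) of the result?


0100010010 = 274
1000001111 = 527
Sum = 801 = 1100100001
1s count = 4

even parity (4 ones in 1100100001)


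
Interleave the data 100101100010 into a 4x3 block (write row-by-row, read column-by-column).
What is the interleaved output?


Matrix:
  100
  101
  100
  010
Read columns: 111000010100

111000010100


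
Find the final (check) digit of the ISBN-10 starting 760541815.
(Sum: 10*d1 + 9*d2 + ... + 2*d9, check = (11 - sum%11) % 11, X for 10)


Weighted sum: 233
233 mod 11 = 2

Check digit: 9


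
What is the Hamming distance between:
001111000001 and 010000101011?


XOR: 011111101010
Count of 1s: 8

8


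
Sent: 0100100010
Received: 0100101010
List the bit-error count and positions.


XOR: 0000001000

1 error(s) at position(s): 6


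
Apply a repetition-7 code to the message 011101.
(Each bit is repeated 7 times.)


Each bit -> 7 copies

000000011111111111111111111100000001111111


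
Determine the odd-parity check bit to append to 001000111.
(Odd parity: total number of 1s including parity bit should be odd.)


Number of 1s in data: 4
Parity bit: 1

1


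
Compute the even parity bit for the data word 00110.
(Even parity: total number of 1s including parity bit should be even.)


Number of 1s in data: 2
Parity bit: 0

0


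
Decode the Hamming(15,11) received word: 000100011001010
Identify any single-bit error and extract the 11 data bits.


Syndrome = 7: error at position 7

Data: 00011001010 (corrected bit 7)


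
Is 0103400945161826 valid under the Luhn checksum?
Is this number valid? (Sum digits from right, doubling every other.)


Luhn sum = 62
62 mod 10 = 2

Invalid (Luhn sum mod 10 = 2)


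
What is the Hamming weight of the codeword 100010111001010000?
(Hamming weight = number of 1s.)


Counting 1s in 100010111001010000

7


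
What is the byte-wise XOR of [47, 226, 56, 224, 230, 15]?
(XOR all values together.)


XOR chain: 47 ^ 226 ^ 56 ^ 224 ^ 230 ^ 15 = 252

252


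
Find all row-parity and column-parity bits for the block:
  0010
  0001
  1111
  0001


Row parities: 1101
Column parities: 1101

Row P: 1101, Col P: 1101, Corner: 1


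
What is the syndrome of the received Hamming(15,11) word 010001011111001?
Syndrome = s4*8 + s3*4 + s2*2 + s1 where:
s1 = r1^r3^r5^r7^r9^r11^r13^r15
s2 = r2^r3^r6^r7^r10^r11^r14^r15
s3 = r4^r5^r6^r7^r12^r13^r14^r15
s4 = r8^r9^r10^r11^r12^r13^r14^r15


s1=1, s2=1, s3=1, s4=0

Syndrome = 7 (error at position 7)


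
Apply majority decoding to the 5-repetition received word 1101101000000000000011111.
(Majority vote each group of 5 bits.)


Groups: 11011, 01000, 00000, 00000, 11111
Majority votes: 10001

10001


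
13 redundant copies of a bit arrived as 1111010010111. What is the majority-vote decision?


Ones: 9 out of 13
Threshold: 7

1 (9/13 voted 1)


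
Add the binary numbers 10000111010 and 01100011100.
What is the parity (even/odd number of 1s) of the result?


10000111010 = 1082
01100011100 = 796
Sum = 1878 = 11101010110
1s count = 7

odd parity (7 ones in 11101010110)


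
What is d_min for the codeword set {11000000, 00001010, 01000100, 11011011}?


Comparing all pairs, minimum distance: 2
Can detect 1 errors, correct 0 errors

2


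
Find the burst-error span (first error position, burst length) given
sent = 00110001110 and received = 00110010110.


XOR: 00000011000

Burst at position 6, length 2


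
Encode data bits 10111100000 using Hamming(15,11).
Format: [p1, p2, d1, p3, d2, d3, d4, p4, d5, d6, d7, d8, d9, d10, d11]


Parity bits: p1=1, p2=0, p3=0, p4=0

101001101100000


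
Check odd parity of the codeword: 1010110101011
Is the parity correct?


Number of 1s: 8

No, parity error (8 ones)


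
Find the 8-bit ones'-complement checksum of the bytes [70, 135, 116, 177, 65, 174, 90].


Sum = 827 mod 256 = 59
Complement = 196

196


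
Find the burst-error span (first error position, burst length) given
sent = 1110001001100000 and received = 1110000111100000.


XOR: 0000001110000000

Burst at position 6, length 3


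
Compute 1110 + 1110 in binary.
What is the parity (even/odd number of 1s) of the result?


1110 = 14
1110 = 14
Sum = 28 = 11100
1s count = 3

odd parity (3 ones in 11100)


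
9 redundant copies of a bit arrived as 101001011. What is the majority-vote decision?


Ones: 5 out of 9
Threshold: 5

1 (5/9 voted 1)


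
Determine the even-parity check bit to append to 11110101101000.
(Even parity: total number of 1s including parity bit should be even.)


Number of 1s in data: 8
Parity bit: 0

0


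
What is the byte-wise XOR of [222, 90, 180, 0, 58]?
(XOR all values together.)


XOR chain: 222 ^ 90 ^ 180 ^ 0 ^ 58 = 10

10


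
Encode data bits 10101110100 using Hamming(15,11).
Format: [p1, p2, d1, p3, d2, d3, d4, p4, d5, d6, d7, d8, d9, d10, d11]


Parity bits: p1=0, p2=0, p3=0, p4=0

001001001110100


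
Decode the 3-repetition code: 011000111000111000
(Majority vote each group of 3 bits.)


Groups: 011, 000, 111, 000, 111, 000
Majority votes: 101010

101010


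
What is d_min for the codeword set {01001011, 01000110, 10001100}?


Comparing all pairs, minimum distance: 3
Can detect 2 errors, correct 1 errors

3


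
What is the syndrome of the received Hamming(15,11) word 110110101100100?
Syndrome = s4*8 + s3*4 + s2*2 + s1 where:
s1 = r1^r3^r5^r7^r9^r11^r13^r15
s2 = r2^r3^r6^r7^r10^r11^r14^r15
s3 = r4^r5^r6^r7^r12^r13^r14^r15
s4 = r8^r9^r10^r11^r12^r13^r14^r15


s1=1, s2=1, s3=0, s4=1

Syndrome = 11 (error at position 11)


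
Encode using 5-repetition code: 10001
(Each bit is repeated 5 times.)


Each bit -> 5 copies

1111100000000000000011111


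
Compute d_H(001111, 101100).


XOR: 100011
Count of 1s: 3

3


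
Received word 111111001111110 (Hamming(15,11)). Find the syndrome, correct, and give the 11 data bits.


Syndrome = 0: no error detected

Data: 11101111110 (no errors)


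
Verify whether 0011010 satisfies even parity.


Number of 1s: 3

No, parity error (3 ones)


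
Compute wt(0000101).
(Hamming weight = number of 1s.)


Counting 1s in 0000101

2


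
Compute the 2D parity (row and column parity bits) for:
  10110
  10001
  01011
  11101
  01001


Row parities: 10100
Column parities: 11000

Row P: 10100, Col P: 11000, Corner: 0


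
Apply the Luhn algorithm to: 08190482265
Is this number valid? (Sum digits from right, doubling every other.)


Luhn sum = 47
47 mod 10 = 7

Invalid (Luhn sum mod 10 = 7)


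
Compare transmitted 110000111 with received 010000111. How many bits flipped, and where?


XOR: 100000000

1 error(s) at position(s): 0


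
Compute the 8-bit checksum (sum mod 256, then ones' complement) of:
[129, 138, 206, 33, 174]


Sum = 680 mod 256 = 168
Complement = 87

87


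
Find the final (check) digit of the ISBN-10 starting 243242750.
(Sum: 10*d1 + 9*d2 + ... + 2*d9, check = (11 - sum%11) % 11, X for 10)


Weighted sum: 171
171 mod 11 = 6

Check digit: 5


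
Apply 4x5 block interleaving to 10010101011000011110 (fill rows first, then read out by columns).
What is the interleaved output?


Matrix:
  10010
  10101
  10000
  11110
Read columns: 11110001010110010100

11110001010110010100


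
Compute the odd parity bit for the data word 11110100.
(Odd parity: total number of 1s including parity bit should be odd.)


Number of 1s in data: 5
Parity bit: 0

0


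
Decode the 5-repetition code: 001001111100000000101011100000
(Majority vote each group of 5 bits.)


Groups: 00100, 11111, 00000, 00010, 10111, 00000
Majority votes: 010010

010010


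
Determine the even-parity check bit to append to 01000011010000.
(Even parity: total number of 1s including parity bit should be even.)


Number of 1s in data: 4
Parity bit: 0

0


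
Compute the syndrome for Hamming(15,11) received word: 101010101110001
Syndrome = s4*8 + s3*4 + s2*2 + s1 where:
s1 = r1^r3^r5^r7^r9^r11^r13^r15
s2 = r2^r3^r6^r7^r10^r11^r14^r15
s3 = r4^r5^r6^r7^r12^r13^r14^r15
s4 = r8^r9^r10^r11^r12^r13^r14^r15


s1=1, s2=1, s3=1, s4=0

Syndrome = 7 (error at position 7)


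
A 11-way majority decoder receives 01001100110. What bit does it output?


Ones: 5 out of 11
Threshold: 6

0 (5/11 voted 1)


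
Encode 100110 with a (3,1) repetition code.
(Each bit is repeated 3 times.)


Each bit -> 3 copies

111000000111111000


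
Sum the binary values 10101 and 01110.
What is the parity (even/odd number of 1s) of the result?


10101 = 21
01110 = 14
Sum = 35 = 100011
1s count = 3

odd parity (3 ones in 100011)


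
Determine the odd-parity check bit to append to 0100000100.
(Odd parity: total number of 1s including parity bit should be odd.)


Number of 1s in data: 2
Parity bit: 1

1


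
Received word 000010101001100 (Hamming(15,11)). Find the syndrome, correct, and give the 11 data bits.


Syndrome = 10: error at position 10

Data: 01011101100 (corrected bit 10)


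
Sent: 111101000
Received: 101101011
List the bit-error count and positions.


XOR: 010000011

3 error(s) at position(s): 1, 7, 8


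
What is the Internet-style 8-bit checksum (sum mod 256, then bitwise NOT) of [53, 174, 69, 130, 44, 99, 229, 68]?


Sum = 866 mod 256 = 98
Complement = 157

157


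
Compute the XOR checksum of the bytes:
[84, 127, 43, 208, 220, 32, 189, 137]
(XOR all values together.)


XOR chain: 84 ^ 127 ^ 43 ^ 208 ^ 220 ^ 32 ^ 189 ^ 137 = 24

24


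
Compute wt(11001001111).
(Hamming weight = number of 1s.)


Counting 1s in 11001001111

7


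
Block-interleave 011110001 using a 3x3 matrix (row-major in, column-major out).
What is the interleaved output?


Matrix:
  011
  110
  001
Read columns: 010110101

010110101


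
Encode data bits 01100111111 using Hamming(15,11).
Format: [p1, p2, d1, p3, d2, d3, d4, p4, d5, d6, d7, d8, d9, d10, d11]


Parity bits: p1=0, p2=1, p3=0, p4=0

010011000111111


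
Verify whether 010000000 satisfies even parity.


Number of 1s: 1

No, parity error (1 ones)


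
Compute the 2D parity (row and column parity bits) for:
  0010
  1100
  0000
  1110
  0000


Row parities: 10010
Column parities: 0000

Row P: 10010, Col P: 0000, Corner: 0


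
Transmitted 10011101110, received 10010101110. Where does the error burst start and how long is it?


XOR: 00001000000

Burst at position 4, length 1


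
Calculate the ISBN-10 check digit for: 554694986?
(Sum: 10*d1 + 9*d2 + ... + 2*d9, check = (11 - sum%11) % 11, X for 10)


Weighted sum: 315
315 mod 11 = 7

Check digit: 4


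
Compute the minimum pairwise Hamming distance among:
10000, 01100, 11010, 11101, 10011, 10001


Comparing all pairs, minimum distance: 1
Can detect 0 errors, correct 0 errors

1


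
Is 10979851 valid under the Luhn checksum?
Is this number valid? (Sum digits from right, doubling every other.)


Luhn sum = 37
37 mod 10 = 7

Invalid (Luhn sum mod 10 = 7)


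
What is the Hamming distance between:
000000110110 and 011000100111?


XOR: 011000010001
Count of 1s: 4

4


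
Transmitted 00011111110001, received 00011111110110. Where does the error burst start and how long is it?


XOR: 00000000000111

Burst at position 11, length 3


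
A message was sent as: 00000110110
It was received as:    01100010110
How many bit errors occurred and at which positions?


XOR: 01100100000

3 error(s) at position(s): 1, 2, 5


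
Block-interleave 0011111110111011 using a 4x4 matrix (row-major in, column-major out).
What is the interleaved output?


Matrix:
  0011
  1111
  1011
  1011
Read columns: 0111010011111111

0111010011111111


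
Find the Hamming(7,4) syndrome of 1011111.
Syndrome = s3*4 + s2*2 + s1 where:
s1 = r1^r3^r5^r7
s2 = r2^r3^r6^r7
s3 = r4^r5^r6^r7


s1=0, s2=1, s3=0

Syndrome = 2 (error at position 2)


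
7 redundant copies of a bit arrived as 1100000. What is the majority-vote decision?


Ones: 2 out of 7
Threshold: 4

0 (2/7 voted 1)


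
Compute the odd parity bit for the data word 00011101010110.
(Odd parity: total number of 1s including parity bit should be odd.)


Number of 1s in data: 7
Parity bit: 0

0


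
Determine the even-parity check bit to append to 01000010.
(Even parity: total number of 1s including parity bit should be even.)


Number of 1s in data: 2
Parity bit: 0

0


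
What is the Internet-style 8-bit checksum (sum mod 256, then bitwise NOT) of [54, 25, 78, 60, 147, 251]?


Sum = 615 mod 256 = 103
Complement = 152

152


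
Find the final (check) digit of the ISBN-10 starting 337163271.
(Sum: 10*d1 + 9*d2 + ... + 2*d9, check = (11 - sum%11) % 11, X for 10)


Weighted sum: 202
202 mod 11 = 4

Check digit: 7


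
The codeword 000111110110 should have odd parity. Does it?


Number of 1s: 7

Yes, parity is correct (7 ones)


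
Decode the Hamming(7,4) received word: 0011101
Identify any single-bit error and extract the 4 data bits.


Syndrome = 5: error at position 5

Data: 1001 (corrected bit 5)


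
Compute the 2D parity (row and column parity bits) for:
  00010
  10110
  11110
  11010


Row parities: 1101
Column parities: 10000

Row P: 1101, Col P: 10000, Corner: 1


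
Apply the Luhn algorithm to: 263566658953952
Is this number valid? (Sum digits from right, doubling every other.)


Luhn sum = 65
65 mod 10 = 5

Invalid (Luhn sum mod 10 = 5)


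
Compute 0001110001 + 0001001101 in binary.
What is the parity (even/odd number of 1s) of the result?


0001110001 = 113
0001001101 = 77
Sum = 190 = 10111110
1s count = 6

even parity (6 ones in 10111110)


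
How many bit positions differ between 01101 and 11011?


XOR: 10110
Count of 1s: 3

3


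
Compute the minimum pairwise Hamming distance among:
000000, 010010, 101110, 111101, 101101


Comparing all pairs, minimum distance: 1
Can detect 0 errors, correct 0 errors

1


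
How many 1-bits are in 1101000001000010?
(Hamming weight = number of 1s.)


Counting 1s in 1101000001000010

5


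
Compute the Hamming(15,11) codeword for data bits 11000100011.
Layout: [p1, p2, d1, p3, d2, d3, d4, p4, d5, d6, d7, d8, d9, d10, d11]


Parity bits: p1=1, p2=0, p3=1, p4=1

101110010100011


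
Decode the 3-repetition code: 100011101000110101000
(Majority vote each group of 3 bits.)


Groups: 100, 011, 101, 000, 110, 101, 000
Majority votes: 0110110

0110110


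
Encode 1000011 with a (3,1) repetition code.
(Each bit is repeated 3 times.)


Each bit -> 3 copies

111000000000000111111


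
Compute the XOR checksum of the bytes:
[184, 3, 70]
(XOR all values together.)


XOR chain: 184 ^ 3 ^ 70 = 253

253


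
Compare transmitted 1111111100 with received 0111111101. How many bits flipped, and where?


XOR: 1000000001

2 error(s) at position(s): 0, 9


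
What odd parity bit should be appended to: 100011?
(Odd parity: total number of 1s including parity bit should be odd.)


Number of 1s in data: 3
Parity bit: 0

0


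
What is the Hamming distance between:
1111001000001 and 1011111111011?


XOR: 0100110111010
Count of 1s: 7

7


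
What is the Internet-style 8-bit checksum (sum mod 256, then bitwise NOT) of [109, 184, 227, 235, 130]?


Sum = 885 mod 256 = 117
Complement = 138

138


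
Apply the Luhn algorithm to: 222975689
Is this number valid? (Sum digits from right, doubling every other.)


Luhn sum = 47
47 mod 10 = 7

Invalid (Luhn sum mod 10 = 7)


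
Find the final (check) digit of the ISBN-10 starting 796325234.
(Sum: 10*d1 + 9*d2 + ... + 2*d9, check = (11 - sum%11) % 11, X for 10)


Weighted sum: 282
282 mod 11 = 7

Check digit: 4


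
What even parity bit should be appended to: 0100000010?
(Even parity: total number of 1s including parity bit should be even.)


Number of 1s in data: 2
Parity bit: 0

0


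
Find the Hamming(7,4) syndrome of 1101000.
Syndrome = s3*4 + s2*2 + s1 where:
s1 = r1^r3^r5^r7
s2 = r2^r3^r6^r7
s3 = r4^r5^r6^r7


s1=1, s2=1, s3=1

Syndrome = 7 (error at position 7)


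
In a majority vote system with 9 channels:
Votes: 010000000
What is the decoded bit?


Ones: 1 out of 9
Threshold: 5

0 (1/9 voted 1)


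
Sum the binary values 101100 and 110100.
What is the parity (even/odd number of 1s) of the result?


101100 = 44
110100 = 52
Sum = 96 = 1100000
1s count = 2

even parity (2 ones in 1100000)


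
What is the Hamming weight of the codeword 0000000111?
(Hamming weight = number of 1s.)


Counting 1s in 0000000111

3


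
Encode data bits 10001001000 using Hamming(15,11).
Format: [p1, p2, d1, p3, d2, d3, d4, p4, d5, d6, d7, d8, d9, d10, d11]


Parity bits: p1=0, p2=1, p3=1, p4=0

011100001001000


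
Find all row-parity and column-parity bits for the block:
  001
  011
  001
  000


Row parities: 1010
Column parities: 011

Row P: 1010, Col P: 011, Corner: 0


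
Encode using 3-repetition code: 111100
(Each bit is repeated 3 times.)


Each bit -> 3 copies

111111111111000000


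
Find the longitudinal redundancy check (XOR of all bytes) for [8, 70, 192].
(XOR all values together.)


XOR chain: 8 ^ 70 ^ 192 = 142

142


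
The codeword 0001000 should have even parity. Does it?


Number of 1s: 1

No, parity error (1 ones)


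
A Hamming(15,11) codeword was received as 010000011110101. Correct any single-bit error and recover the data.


Syndrome = 0: no error detected

Data: 00001110101 (no errors)


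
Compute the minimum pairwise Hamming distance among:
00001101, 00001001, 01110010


Comparing all pairs, minimum distance: 1
Can detect 0 errors, correct 0 errors

1


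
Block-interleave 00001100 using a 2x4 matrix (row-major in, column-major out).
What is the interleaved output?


Matrix:
  0000
  1100
Read columns: 01010000

01010000


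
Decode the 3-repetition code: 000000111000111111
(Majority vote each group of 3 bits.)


Groups: 000, 000, 111, 000, 111, 111
Majority votes: 001011

001011


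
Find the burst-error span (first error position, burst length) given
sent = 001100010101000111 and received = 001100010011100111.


XOR: 000000000110100000

Burst at position 9, length 4


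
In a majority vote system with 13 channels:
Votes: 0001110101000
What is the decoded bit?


Ones: 5 out of 13
Threshold: 7

0 (5/13 voted 1)


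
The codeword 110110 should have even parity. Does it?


Number of 1s: 4

Yes, parity is correct (4 ones)


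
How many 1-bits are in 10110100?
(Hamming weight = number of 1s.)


Counting 1s in 10110100

4


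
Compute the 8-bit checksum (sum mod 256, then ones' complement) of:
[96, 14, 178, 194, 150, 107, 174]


Sum = 913 mod 256 = 145
Complement = 110

110


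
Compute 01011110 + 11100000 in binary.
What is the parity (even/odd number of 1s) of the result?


01011110 = 94
11100000 = 224
Sum = 318 = 100111110
1s count = 6

even parity (6 ones in 100111110)


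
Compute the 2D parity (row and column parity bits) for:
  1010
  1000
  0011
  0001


Row parities: 0101
Column parities: 0000

Row P: 0101, Col P: 0000, Corner: 0


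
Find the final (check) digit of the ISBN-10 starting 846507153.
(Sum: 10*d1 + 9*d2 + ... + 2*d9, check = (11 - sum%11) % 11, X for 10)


Weighted sum: 259
259 mod 11 = 6

Check digit: 5


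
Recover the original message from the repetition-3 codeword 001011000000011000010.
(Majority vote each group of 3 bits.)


Groups: 001, 011, 000, 000, 011, 000, 010
Majority votes: 0100100

0100100


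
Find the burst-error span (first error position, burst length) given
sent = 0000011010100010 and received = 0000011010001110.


XOR: 0000000000101100

Burst at position 10, length 4


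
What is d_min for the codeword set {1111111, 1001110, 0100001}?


Comparing all pairs, minimum distance: 3
Can detect 2 errors, correct 1 errors

3


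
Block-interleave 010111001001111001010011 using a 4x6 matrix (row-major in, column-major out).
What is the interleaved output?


Matrix:
  010111
  001001
  111001
  010011
Read columns: 001010110110100010011111

001010110110100010011111


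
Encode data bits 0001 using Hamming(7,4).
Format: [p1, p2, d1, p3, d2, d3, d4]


Parity bits: p1=1, p2=1, p3=1

1101001


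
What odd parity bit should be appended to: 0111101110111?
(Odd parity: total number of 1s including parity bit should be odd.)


Number of 1s in data: 10
Parity bit: 1

1


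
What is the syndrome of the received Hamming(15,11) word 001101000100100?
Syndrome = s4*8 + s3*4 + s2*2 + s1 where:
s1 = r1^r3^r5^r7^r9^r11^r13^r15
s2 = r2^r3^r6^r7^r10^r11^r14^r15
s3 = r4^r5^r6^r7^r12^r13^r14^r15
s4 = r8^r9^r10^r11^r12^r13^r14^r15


s1=0, s2=1, s3=1, s4=0

Syndrome = 6 (error at position 6)


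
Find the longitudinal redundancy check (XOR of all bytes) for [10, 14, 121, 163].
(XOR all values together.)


XOR chain: 10 ^ 14 ^ 121 ^ 163 = 222

222


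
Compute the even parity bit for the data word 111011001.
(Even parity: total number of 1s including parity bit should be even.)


Number of 1s in data: 6
Parity bit: 0

0


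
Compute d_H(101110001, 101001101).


XOR: 000111100
Count of 1s: 4

4


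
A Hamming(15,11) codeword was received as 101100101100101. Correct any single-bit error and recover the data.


Syndrome = 0: no error detected

Data: 10011100101 (no errors)


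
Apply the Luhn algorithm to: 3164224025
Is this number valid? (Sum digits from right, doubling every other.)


Luhn sum = 37
37 mod 10 = 7

Invalid (Luhn sum mod 10 = 7)


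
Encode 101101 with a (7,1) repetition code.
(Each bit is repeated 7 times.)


Each bit -> 7 copies

111111100000001111111111111100000001111111


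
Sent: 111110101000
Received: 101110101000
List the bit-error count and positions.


XOR: 010000000000

1 error(s) at position(s): 1


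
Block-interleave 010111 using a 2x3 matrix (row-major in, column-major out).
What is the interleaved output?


Matrix:
  010
  111
Read columns: 011101

011101


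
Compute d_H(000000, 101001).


XOR: 101001
Count of 1s: 3

3


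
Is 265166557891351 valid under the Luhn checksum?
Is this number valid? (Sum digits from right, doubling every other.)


Luhn sum = 57
57 mod 10 = 7

Invalid (Luhn sum mod 10 = 7)


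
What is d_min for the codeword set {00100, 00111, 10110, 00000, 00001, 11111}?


Comparing all pairs, minimum distance: 1
Can detect 0 errors, correct 0 errors

1


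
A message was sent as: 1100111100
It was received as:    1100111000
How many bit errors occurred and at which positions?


XOR: 0000000100

1 error(s) at position(s): 7


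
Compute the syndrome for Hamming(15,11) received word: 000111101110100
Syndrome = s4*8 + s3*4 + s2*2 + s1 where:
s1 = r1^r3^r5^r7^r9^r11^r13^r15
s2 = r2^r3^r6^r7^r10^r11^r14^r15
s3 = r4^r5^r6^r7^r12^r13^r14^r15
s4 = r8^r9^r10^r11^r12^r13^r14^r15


s1=1, s2=0, s3=1, s4=0

Syndrome = 5 (error at position 5)


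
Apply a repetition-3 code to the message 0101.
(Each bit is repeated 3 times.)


Each bit -> 3 copies

000111000111


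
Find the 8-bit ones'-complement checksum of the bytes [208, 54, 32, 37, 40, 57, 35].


Sum = 463 mod 256 = 207
Complement = 48

48


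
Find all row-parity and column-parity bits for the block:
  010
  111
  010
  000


Row parities: 1110
Column parities: 111

Row P: 1110, Col P: 111, Corner: 1


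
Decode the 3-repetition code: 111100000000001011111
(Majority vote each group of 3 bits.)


Groups: 111, 100, 000, 000, 001, 011, 111
Majority votes: 1000011

1000011


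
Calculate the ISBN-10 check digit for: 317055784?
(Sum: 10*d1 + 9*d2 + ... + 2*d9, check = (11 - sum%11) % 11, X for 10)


Weighted sum: 210
210 mod 11 = 1

Check digit: X


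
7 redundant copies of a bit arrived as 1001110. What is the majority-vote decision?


Ones: 4 out of 7
Threshold: 4

1 (4/7 voted 1)


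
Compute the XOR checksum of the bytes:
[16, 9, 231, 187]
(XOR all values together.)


XOR chain: 16 ^ 9 ^ 231 ^ 187 = 69

69


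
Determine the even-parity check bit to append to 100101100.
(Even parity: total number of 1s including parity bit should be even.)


Number of 1s in data: 4
Parity bit: 0

0


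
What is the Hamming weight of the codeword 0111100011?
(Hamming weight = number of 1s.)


Counting 1s in 0111100011

6


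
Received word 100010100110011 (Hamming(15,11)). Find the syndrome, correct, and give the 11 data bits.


Syndrome = 3: error at position 3

Data: 11010110011 (corrected bit 3)


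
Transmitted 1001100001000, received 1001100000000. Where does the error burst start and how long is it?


XOR: 0000000001000

Burst at position 9, length 1


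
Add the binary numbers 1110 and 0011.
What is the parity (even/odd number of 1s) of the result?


1110 = 14
0011 = 3
Sum = 17 = 10001
1s count = 2

even parity (2 ones in 10001)


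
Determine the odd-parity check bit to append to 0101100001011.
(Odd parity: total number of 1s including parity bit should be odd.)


Number of 1s in data: 6
Parity bit: 1

1


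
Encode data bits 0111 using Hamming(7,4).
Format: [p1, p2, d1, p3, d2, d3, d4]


Parity bits: p1=0, p2=0, p3=1

0001111


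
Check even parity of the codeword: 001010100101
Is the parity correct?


Number of 1s: 5

No, parity error (5 ones)


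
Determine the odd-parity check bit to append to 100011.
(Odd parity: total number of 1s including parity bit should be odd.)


Number of 1s in data: 3
Parity bit: 0

0


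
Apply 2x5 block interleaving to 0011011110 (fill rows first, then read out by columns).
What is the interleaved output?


Matrix:
  00110
  11110
Read columns: 0101111100

0101111100
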